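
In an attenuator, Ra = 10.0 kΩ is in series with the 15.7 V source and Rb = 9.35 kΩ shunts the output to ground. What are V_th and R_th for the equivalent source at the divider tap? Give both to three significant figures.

V_th = 7.59 V, R_th = 4.83 kΩ

V_th is the open-circuit tap voltage: 15.7 × 9.35/(10.0 + 9.35) = 7.59 V.
With the supply zeroed, Ra and Rb appear in parallel from the tap: R_th = Ra‖Rb = (10.0 × 9.35)/19.35 = 4.83 kΩ.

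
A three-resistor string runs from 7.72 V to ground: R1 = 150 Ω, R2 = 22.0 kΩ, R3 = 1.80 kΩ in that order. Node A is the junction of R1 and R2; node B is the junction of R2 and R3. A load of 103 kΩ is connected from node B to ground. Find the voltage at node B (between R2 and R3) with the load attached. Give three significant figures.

V ≈ 0.571 V

At node B, R3 is in parallel with the load: R3‖R_L = 1769 Ω.
Below node A the resistance is R2 + (R3‖R_L) = 23770 Ω, so V_A = 7.72 × 23770/23920 = 7.672 V.
Then V_B = V_A × (R3‖R_L)/(R2 + R3‖R_L) = 7.672 × 1769/23770 = 0.571 V.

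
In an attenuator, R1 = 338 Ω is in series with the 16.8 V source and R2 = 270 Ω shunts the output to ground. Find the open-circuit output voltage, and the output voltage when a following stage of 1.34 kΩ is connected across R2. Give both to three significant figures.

Unloaded: 7.46 V; loaded: 6.71 V

Open-circuit: V = 16.8 × 270/(338 + 270) = 7.46 V.
With the load, R2 becomes R2‖R_L = 224.7 Ω, so V = 16.8 × 224.7/562.7 = 6.71 V.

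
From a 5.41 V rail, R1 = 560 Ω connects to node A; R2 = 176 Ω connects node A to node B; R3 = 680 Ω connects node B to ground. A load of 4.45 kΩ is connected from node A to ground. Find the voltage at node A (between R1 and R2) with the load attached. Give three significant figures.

Below node A the series string R2+R3 = 856.0 Ω sits in parallel with the 4450 Ω load: 717.9 Ω.
V_A = 5.41 × 717.9/(560 + 717.9) = 3.04 V.

V ≈ 3.04 V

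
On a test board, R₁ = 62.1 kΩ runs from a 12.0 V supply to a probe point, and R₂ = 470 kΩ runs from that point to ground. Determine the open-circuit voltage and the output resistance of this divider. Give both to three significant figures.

V_th = 10.6 V, R_th = 54.9 kΩ

V_th is the open-circuit tap voltage: 12.0 × 470/(62.1 + 470) = 10.6 V.
With the supply zeroed, R₁ and R₂ appear in parallel from the tap: R_th = R₁‖R₂ = (62.1 × 470)/532.1 = 54.9 kΩ.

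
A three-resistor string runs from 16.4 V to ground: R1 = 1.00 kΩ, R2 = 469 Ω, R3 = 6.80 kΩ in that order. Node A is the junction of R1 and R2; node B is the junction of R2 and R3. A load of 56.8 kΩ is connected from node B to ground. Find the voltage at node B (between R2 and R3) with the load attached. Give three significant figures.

V ≈ 13.2 V

At node B, R3 is in parallel with the load: R3‖R_L = 6073 Ω.
Below node A the resistance is R2 + (R3‖R_L) = 6542 Ω, so V_A = 16.4 × 6542/7542 = 14.23 V.
Then V_B = V_A × (R3‖R_L)/(R2 + R3‖R_L) = 14.23 × 6073/6542 = 13.2 V.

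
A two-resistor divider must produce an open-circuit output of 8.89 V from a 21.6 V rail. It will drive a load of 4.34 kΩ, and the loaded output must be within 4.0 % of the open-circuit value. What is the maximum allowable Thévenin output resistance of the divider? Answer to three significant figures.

R_th ≤ 181 Ω

Loading drop = R_th/(R_th + R_L) ≤ 0.0400, so R_th ≤ R_L · ε/(1−ε) = 4.34 kΩ × 0.0400/0.9600 = 181 Ω.
(Any R1, R2 with R2/(R1+R2) = 0.412 and R1‖R2 ≤ 181 Ω will meet the spec.)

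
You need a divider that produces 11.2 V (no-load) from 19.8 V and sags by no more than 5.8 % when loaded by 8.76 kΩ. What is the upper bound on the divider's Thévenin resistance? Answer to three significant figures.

Loading drop = R_th/(R_th + R_L) ≤ 0.0580, so R_th ≤ R_L · ε/(1−ε) = 8.76 kΩ × 0.0580/0.9420 = 539 Ω.

R_th ≤ 539 Ω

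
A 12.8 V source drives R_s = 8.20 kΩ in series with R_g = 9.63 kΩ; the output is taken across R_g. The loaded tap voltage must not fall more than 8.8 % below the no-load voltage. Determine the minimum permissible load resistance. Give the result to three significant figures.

Output resistance R_th = R_s‖R_g = (8.20 × 9.63)/17.83 = 4.429 kΩ.
The fractional drop is R_th/(R_th + R_L); requiring this ≤ 0.0880 gives R_L ≥ R_th(1/0.0880 − 1) = 4.429 × 10.36 = 45.9 kΩ.

R_L(min) ≈ 45.9 kΩ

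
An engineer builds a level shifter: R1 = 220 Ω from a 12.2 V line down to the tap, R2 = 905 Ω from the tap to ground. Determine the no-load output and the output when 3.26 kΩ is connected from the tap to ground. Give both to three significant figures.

Unloaded: 9.81 V; loaded: 9.31 V

Open-circuit: V = 12.2 × 905/(220 + 905) = 9.81 V.
With the load, R2 becomes R2‖R_L = 708.4 Ω, so V = 12.2 × 708.4/928.4 = 9.31 V.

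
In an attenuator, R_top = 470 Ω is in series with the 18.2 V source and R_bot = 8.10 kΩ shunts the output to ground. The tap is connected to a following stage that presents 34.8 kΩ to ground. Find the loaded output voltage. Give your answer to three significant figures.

V_out ≈ 17.0 V

The load sits in parallel with R_bot: R_bot‖R_L = (8100 × 34800) / (8100 + 34800) = 6571 Ω.
V_out = 18.2 × 6571 / (470 + 6571) = 18.2 × 6571/7041 = 17.0 V.
(Unloaded it would have been 17.2 V.)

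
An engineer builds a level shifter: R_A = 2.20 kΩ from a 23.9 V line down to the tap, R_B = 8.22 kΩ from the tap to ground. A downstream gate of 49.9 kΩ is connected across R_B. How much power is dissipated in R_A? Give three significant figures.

P ≈ 14.7 mW

Total resistance from the source is R_A + (R_B‖R_L) = 9.257 kΩ, so I = 23.9/9.257 kΩ = 2.582 mA.
P = I²·R_A = (2.582 mA)² × 2.20 kΩ = 14.7 mW.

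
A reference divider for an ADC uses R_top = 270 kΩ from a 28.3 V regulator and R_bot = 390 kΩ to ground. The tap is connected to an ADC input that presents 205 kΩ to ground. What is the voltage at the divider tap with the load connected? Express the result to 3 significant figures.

The load sits in parallel with R_bot: R_bot‖R_L = (390 × 205) / (390 + 205) = 134.4 kΩ.
V_out = 28.3 × 134.4 / (270 + 134.4) = 28.3 × 134.4/404.4 = 9.40 V.
(Unloaded it would have been 16.7 V.)

V_out ≈ 9.40 V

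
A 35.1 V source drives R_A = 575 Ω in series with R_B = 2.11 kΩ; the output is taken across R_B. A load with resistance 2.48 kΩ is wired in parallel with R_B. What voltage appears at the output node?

The load sits in parallel with R_B: R_B‖R_L = (2110 × 2480) / (2110 + 2480) = 1140 Ω.
V_out = 35.1 × 1140 / (575 + 1140) = 35.1 × 1140/1715 = 23.3 V.

V_out ≈ 23.3 V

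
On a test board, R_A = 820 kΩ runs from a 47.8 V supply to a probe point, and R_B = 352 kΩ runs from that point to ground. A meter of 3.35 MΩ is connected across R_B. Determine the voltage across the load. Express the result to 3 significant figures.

The load sits in parallel with R_B: R_B‖R_L = (352 × 3350) / (352 + 3350) = 318.5 kΩ.
V_out = 47.8 × 318.5 / (820 + 318.5) = 47.8 × 318.5/1139 = 13.4 V.
(Unloaded it would have been 14.4 V.)

V_out ≈ 13.4 V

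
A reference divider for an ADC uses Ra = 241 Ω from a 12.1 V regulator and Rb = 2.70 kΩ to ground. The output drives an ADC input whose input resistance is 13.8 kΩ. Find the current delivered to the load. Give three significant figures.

Rb‖R_L = 2258 Ω; V_out = 12.1 × 2258/2499 = 10.93 V.
I_L = V_out / R_L = 10.93 / 13.8 kΩ = 0.792 mA.

I_L ≈ 0.792 mA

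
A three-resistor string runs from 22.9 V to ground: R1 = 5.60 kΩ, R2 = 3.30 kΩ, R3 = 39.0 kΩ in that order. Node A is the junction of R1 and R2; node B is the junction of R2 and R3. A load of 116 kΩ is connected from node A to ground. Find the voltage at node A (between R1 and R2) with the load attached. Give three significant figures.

Below node A the series string R2+R3 = 42.30 kΩ sits in parallel with the 116 kΩ load: 31.00 kΩ.
V_A = 22.9 × 31.00/(5.60 + 31.00) = 19.4 V.

V ≈ 19.4 V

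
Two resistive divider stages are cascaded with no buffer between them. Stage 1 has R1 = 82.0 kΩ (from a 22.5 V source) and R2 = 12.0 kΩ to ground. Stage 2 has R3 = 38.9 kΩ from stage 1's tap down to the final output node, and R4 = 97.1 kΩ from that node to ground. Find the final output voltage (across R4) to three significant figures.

Stage 2 presents R3+R4 = 136.0 kΩ as a load on stage 1's tap.
Stage 1's lower leg becomes R2‖(R3+R4) = 11.03 kΩ, so V_mid = 22.5 × 11.03/93.03 = 2.667 V.
Stage 2 is itself unloaded: V_out = V_mid × R4/(R3+R4) = 2.667 × 97.1/136.0 = 1.90 V.

V_out ≈ 1.90 V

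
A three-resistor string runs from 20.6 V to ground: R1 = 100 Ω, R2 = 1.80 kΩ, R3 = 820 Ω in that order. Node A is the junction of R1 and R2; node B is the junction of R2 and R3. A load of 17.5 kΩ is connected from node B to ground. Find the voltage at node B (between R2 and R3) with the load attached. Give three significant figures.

V ≈ 6.01 V

At node B, R3 is in parallel with the load: R3‖R_L = 783.3 Ω.
Below node A the resistance is R2 + (R3‖R_L) = 2583 Ω, so V_A = 20.6 × 2583/2683 = 19.83 V.
Then V_B = V_A × (R3‖R_L)/(R2 + R3‖R_L) = 19.83 × 783.3/2583 = 6.01 V.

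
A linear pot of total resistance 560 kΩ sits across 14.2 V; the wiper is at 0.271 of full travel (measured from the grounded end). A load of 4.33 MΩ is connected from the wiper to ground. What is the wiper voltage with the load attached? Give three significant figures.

The wiper splits the pot into (1−α)R = 408.2 kΩ above and αR = 151.8 kΩ below.
Lower section ‖ load = 146.6 kΩ.
V_wiper = 14.2 × 146.6/(408.2 + 146.6) = 3.75 V.

V ≈ 3.75 V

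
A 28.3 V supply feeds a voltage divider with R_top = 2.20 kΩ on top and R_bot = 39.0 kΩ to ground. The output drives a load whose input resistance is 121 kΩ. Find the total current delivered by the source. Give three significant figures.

R_bot‖R_L = 29.49 kΩ, so the source sees R_top + R_bot‖R_L = 31.69 kΩ.
I = 28.3 V / 31.69 kΩ = 0.893 mA.

I ≈ 0.893 mA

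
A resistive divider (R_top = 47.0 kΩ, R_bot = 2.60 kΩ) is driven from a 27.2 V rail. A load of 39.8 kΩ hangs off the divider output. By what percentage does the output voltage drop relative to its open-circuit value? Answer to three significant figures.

The divider's output (Thévenin) resistance is R_top‖R_bot = 2.464 kΩ.
Fractional drop under load = R_th/(R_th + R_L) = 2.464 / (2.464 + 39.8) = 0.05829.
So the output falls by 5.83 %.

5.83 %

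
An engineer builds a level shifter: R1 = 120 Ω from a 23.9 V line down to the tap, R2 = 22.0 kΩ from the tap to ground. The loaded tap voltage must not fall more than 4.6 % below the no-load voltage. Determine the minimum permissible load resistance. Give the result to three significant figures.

Output resistance R_th = R1‖R2 = (120 × 22000)/22120 = 119.3 Ω.
The fractional drop is R_th/(R_th + R_L); requiring this ≤ 0.0460 gives R_L ≥ R_th(1/0.0460 − 1) = 119.3 × 20.74 = 2.48 kΩ.

R_L(min) ≈ 2.48 kΩ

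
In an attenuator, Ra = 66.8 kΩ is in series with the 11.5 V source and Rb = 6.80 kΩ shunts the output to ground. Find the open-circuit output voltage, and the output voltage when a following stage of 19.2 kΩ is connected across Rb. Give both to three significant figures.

Open-circuit: V = 11.5 × 6.80/(66.8 + 6.80) = 1.06 V.
With the load, Rb becomes Rb‖R_L = 5.022 kΩ, so V = 11.5 × 5.022/71.82 = 0.804 V.

Unloaded: 1.06 V; loaded: 0.804 V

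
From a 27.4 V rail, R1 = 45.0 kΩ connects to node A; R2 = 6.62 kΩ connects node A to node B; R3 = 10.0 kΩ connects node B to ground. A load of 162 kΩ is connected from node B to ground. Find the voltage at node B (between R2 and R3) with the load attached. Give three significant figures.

At node B, R3 is in parallel with the load: R3‖R_L = 9.419 kΩ.
Below node A the resistance is R2 + (R3‖R_L) = 16.04 kΩ, so V_A = 27.4 × 16.04/61.04 = 7.200 V.
Then V_B = V_A × (R3‖R_L)/(R2 + R3‖R_L) = 7.200 × 9.419/16.04 = 4.23 V.

V ≈ 4.23 V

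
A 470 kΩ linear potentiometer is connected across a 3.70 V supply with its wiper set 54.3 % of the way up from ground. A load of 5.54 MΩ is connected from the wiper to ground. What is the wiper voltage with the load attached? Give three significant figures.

V ≈ 1.97 V

The wiper splits the pot into (1−α)R = 214.8 kΩ above and αR = 255.2 kΩ below.
Lower section ‖ load = 244.0 kΩ.
V_wiper = 3.70 × 244.0/(214.8 + 244.0) = 1.97 V.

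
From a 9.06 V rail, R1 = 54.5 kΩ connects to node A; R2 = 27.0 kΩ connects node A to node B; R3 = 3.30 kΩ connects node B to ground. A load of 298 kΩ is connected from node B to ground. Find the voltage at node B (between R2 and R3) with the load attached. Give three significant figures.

V ≈ 0.349 V

At node B, R3 is in parallel with the load: R3‖R_L = 3.264 kΩ.
Below node A the resistance is R2 + (R3‖R_L) = 30.26 kΩ, so V_A = 9.06 × 30.26/84.76 = 3.235 V.
Then V_B = V_A × (R3‖R_L)/(R2 + R3‖R_L) = 3.235 × 3.264/30.26 = 0.349 V.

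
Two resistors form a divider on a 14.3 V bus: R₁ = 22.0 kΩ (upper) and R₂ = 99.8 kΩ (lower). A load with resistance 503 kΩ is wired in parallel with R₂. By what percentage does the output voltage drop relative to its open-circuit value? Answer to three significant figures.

3.46 %

The divider's output (Thévenin) resistance is R₁‖R₂ = 18.03 kΩ.
Fractional drop under load = R_th/(R_th + R_L) = 18.03 / (18.03 + 503) = 0.03460.
So the output falls by 3.46 %.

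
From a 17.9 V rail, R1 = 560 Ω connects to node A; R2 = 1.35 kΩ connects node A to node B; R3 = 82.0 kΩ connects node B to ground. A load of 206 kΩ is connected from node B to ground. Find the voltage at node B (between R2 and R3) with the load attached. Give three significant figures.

V ≈ 17.3 V

At node B, R3 is in parallel with the load: R3‖R_L = 58650 Ω.
Below node A the resistance is R2 + (R3‖R_L) = 60000 Ω, so V_A = 17.9 × 60000/60560 = 17.73 V.
Then V_B = V_A × (R3‖R_L)/(R2 + R3‖R_L) = 17.73 × 58650/60000 = 17.3 V.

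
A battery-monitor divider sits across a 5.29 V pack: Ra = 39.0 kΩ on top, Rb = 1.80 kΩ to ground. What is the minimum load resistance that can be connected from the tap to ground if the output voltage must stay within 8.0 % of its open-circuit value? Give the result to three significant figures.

R_L(min) ≈ 19.8 kΩ

Output resistance R_th = Ra‖Rb = (39.0 × 1.80)/40.80 = 1.721 kΩ.
The fractional drop is R_th/(R_th + R_L); requiring this ≤ 0.0800 gives R_L ≥ R_th(1/0.0800 − 1) = 1.721 × 11.50 = 19.8 kΩ.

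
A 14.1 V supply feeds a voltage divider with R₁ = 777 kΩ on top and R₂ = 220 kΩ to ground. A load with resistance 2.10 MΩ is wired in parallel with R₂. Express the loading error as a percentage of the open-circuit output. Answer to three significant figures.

The divider's output (Thévenin) resistance is R₁‖R₂ = 171.5 kΩ.
Fractional drop under load = R_th/(R_th + R_L) = 171.5 / (171.5 + 2100) = 0.07548.
So the output falls by 7.55 %.

7.55 %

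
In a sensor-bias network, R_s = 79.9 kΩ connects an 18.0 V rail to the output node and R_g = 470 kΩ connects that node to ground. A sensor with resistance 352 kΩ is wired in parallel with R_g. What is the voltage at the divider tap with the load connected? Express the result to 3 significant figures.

The load sits in parallel with R_g: R_g‖R_L = (470 × 352) / (470 + 352) = 201.3 kΩ.
V_out = 18.0 × 201.3 / (79.9 + 201.3) = 18.0 × 201.3/281.2 = 12.9 V.
(Unloaded it would have been 15.4 V.)

V_out ≈ 12.9 V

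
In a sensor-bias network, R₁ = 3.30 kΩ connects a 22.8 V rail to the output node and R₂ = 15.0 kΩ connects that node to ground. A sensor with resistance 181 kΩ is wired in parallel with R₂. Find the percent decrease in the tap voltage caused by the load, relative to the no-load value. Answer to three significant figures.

1.47 %

The divider's output (Thévenin) resistance is R₁‖R₂ = 2.705 kΩ.
Fractional drop under load = R_th/(R_th + R_L) = 2.705 / (2.705 + 181) = 0.01472.
So the output falls by 1.47 %.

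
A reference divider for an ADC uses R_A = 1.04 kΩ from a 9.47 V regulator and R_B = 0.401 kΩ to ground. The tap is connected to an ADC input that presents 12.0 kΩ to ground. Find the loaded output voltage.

V_out ≈ 2.57 V

The load sits in parallel with R_B: R_B‖R_L = (401 × 12000) / (401 + 12000) = 388.0 Ω.
V_out = 9.47 × 388.0 / (1040 + 388.0) = 9.47 × 388.0/1428 = 2.57 V.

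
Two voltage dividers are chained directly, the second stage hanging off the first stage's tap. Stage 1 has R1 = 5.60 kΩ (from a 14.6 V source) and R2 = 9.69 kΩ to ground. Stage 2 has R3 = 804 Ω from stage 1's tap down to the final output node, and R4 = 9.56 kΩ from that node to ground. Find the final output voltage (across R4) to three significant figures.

Stage 2 presents R3+R4 = 10360 Ω as a load on stage 1's tap.
Stage 1's lower leg becomes R2‖(R3+R4) = 5008 Ω, so V_mid = 14.6 × 5008/10610 = 6.892 V.
Stage 2 is itself unloaded: V_out = V_mid × R4/(R3+R4) = 6.892 × 9560/10360 = 6.36 V.

V_out ≈ 6.36 V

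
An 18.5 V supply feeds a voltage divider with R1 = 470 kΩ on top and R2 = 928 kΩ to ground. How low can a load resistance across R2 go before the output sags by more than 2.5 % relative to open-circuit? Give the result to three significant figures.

Output resistance R_th = R1‖R2 = (470 × 928)/1398 = 312.0 kΩ.
The fractional drop is R_th/(R_th + R_L); requiring this ≤ 0.0250 gives R_L ≥ R_th(1/0.0250 − 1) = 312.0 × 39.00 = 12.2 MΩ.

R_L(min) ≈ 12.2 MΩ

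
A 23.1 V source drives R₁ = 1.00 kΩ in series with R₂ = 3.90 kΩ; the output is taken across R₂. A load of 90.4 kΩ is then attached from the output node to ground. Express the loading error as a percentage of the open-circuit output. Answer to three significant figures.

The divider's output (Thévenin) resistance is R₁‖R₂ = 0.7959 kΩ.
Fractional drop under load = R_th/(R_th + R_L) = 0.7959 / (0.7959 + 90.4) = 0.008728.
So the output falls by 0.873 %.

0.873 %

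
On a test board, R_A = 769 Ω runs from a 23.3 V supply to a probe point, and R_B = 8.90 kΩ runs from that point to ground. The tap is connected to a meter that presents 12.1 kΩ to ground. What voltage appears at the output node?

V_out ≈ 20.3 V

The load sits in parallel with R_B: R_B‖R_L = (8900 × 12100) / (8900 + 12100) = 5128 Ω.
V_out = 23.3 × 5128 / (769 + 5128) = 23.3 × 5128/5897 = 20.3 V.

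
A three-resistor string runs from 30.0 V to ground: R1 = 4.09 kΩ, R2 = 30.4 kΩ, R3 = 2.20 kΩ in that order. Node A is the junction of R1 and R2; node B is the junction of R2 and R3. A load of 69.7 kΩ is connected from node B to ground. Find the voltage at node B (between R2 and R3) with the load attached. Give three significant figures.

V ≈ 1.75 V

At node B, R3 is in parallel with the load: R3‖R_L = 2.133 kΩ.
Below node A the resistance is R2 + (R3‖R_L) = 32.53 kΩ, so V_A = 30.0 × 32.53/36.62 = 26.65 V.
Then V_B = V_A × (R3‖R_L)/(R2 + R3‖R_L) = 26.65 × 2.133/32.53 = 1.75 V.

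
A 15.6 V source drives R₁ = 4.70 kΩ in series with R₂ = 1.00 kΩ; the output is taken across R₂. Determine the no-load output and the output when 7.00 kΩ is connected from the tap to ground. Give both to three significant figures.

Unloaded: 2.74 V; loaded: 2.45 V

Open-circuit: V = 15.6 × 1.00/(4.70 + 1.00) = 2.74 V.
With the load, R₂ becomes R₂‖R_L = 0.8750 kΩ, so V = 15.6 × 0.8750/5.575 = 2.45 V.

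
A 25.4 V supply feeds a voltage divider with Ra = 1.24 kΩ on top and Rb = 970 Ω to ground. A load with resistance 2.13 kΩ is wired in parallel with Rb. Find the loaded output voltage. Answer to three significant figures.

The load sits in parallel with Rb: Rb‖R_L = (970 × 2130) / (970 + 2130) = 666.5 Ω.
V_out = 25.4 × 666.5 / (1240 + 666.5) = 25.4 × 666.5/1906 = 8.88 V.
(Unloaded it would have been 11.1 V.)

V_out ≈ 8.88 V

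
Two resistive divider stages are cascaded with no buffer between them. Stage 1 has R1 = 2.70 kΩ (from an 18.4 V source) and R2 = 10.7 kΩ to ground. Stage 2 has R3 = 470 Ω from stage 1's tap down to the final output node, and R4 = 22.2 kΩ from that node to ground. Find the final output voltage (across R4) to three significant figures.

Stage 2 presents R3+R4 = 22670 Ω as a load on stage 1's tap.
Stage 1's lower leg becomes R2‖(R3+R4) = 7269 Ω, so V_mid = 18.4 × 7269/9969 = 13.42 V.
Stage 2 is itself unloaded: V_out = V_mid × R4/(R3+R4) = 13.42 × 22200/22670 = 13.1 V.

V_out ≈ 13.1 V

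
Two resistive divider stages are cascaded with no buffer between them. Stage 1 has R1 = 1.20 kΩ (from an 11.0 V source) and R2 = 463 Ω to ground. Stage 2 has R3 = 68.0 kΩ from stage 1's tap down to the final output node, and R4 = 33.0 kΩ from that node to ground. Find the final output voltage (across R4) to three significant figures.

Stage 2 presents R3+R4 = 101000 Ω as a load on stage 1's tap.
Stage 1's lower leg becomes R2‖(R3+R4) = 460.9 Ω, so V_mid = 11.0 × 460.9/1661 = 3.052 V.
Stage 2 is itself unloaded: V_out = V_mid × R4/(R3+R4) = 3.052 × 33000/101000 = 0.997 V.

V_out ≈ 0.997 V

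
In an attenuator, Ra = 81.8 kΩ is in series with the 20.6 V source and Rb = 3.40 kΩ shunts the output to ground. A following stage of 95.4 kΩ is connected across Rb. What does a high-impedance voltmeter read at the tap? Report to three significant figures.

V_out ≈ 0.795 V

The load sits in parallel with Rb: Rb‖R_L = (3.40 × 95.4) / (3.40 + 95.4) = 3.283 kΩ.
V_out = 20.6 × 3.283 / (81.8 + 3.283) = 20.6 × 3.283/85.08 = 0.795 V.
(Unloaded it would have been 0.822 V.)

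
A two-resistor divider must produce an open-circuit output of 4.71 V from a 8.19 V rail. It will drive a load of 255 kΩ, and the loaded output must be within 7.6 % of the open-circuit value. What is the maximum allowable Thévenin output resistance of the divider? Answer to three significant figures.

R_th ≤ 21.0 kΩ

Loading drop = R_th/(R_th + R_L) ≤ 0.0760, so R_th ≤ R_L · ε/(1−ε) = 255 kΩ × 0.0760/0.9240 = 21.0 kΩ.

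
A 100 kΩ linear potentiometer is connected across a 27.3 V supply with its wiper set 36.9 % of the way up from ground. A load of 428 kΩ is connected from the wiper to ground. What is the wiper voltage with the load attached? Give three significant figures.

V ≈ 9.55 V

The wiper splits the pot into (1−α)R = 63.10 kΩ above and αR = 36.90 kΩ below.
Lower section ‖ load = 33.97 kΩ.
V_wiper = 27.3 × 33.97/(63.10 + 33.97) = 9.55 V.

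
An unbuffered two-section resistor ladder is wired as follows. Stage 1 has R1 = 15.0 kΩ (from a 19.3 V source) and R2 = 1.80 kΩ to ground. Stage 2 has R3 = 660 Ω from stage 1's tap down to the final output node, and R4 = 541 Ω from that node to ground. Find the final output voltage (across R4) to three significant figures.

V_out ≈ 0.398 V

Stage 2 presents R3+R4 = 1201 Ω as a load on stage 1's tap.
Stage 1's lower leg becomes R2‖(R3+R4) = 720.4 Ω, so V_mid = 19.3 × 720.4/15720 = 0.8844 V.
Stage 2 is itself unloaded: V_out = V_mid × R4/(R3+R4) = 0.8844 × 541/1201 = 0.398 V.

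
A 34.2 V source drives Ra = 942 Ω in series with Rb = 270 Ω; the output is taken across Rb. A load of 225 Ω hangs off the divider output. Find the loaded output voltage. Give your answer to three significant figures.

The load sits in parallel with Rb: Rb‖R_L = (270 × 225) / (270 + 225) = 122.7 Ω.
V_out = 34.2 × 122.7 / (942 + 122.7) = 34.2 × 122.7/1065 = 3.94 V.
(Unloaded it would have been 7.62 V.)

V_out ≈ 3.94 V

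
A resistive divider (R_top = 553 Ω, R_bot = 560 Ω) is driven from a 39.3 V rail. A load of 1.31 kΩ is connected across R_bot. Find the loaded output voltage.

V_out ≈ 16.3 V

The load sits in parallel with R_bot: R_bot‖R_L = (560 × 1310) / (560 + 1310) = 392.3 Ω.
V_out = 39.3 × 392.3 / (553 + 392.3) = 39.3 × 392.3/945.3 = 16.3 V.
(Unloaded it would have been 19.8 V.)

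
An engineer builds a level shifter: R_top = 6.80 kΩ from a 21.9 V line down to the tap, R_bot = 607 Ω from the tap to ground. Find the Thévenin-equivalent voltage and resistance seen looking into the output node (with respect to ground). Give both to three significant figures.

V_th is the open-circuit tap voltage: 21.9 × 607/(6800 + 607) = 1.79 V.
With the supply zeroed, R_top and R_bot appear in parallel from the tap: R_th = R_top‖R_bot = (6800 × 607)/7407 = 557 Ω.

V_th = 1.79 V, R_th = 557 Ω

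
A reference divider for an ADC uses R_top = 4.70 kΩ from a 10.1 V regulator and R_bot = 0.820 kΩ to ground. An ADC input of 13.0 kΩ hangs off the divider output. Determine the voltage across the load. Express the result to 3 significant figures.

The load sits in parallel with R_bot: R_bot‖R_L = (820 × 13000) / (820 + 13000) = 771.3 Ω.
V_out = 10.1 × 771.3 / (4700 + 771.3) = 10.1 × 771.3/5471 = 1.42 V.

V_out ≈ 1.42 V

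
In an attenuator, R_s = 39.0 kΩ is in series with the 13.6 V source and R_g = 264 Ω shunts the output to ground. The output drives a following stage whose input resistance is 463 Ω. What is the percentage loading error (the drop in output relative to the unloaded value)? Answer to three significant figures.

36.2 %

Unloaded V = 13.6 × 264/39260 = 0.09144 V.
Loaded: R_g‖R_L = 168.1 Ω, giving V = 13.6 × 168.1/39170 = 0.05838 V.
Drop = (0.09144 − 0.05838) / 0.09144 = 36.2 %.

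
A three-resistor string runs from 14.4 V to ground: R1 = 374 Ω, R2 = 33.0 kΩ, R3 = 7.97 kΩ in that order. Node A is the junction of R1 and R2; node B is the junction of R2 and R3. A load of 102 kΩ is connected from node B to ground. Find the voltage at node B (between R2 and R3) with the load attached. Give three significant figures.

At node B, R3 is in parallel with the load: R3‖R_L = 7392 Ω.
Below node A the resistance is R2 + (R3‖R_L) = 40390 Ω, so V_A = 14.4 × 40390/40770 = 14.27 V.
Then V_B = V_A × (R3‖R_L)/(R2 + R3‖R_L) = 14.27 × 7392/40390 = 2.61 V.

V ≈ 2.61 V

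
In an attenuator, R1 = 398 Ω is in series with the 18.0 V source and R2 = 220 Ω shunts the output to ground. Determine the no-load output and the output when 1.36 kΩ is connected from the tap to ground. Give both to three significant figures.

Unloaded: 6.41 V; loaded: 5.80 V

Open-circuit: V = 18.0 × 220/(398 + 220) = 6.41 V.
With the load, R2 becomes R2‖R_L = 189.4 Ω, so V = 18.0 × 189.4/587.4 = 5.80 V.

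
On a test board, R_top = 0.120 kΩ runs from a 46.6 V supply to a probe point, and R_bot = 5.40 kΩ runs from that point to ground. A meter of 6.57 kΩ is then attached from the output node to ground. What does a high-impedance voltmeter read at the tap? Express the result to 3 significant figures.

The load sits in parallel with R_bot: R_bot‖R_L = (5400 × 6570) / (5400 + 6570) = 2964 Ω.
V_out = 46.6 × 2964 / (120 + 2964) = 46.6 × 2964/3084 = 44.8 V.

V_out ≈ 44.8 V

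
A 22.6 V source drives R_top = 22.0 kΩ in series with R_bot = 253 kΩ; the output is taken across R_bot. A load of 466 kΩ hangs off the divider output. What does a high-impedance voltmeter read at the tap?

V_out ≈ 19.9 V

The load sits in parallel with R_bot: R_bot‖R_L = (253 × 466) / (253 + 466) = 164.0 kΩ.
V_out = 22.6 × 164.0 / (22.0 + 164.0) = 22.6 × 164.0/186.0 = 19.9 V.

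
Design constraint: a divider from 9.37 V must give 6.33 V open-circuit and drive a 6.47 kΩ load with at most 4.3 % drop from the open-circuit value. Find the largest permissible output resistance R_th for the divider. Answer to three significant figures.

Loading drop = R_th/(R_th + R_L) ≤ 0.0430, so R_th ≤ R_L · ε/(1−ε) = 6.47 kΩ × 0.0430/0.9570 = 291 Ω.
(Any R1, R2 with R2/(R1+R2) = 0.676 and R1‖R2 ≤ 291 Ω will meet the spec.)

R_th ≤ 291 Ω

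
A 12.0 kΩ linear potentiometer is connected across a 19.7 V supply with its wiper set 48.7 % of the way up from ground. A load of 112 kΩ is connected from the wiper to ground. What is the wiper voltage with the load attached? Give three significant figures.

The wiper splits the pot into (1−α)R = 6.156 kΩ above and αR = 5.844 kΩ below.
Lower section ‖ load = 5.554 kΩ.
V_wiper = 19.7 × 5.554/(6.156 + 5.554) = 9.34 V.

V ≈ 9.34 V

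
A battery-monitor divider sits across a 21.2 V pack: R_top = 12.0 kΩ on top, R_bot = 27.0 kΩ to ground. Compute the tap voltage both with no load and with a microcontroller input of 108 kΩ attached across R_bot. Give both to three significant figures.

Open-circuit: V = 21.2 × 27.0/(12.0 + 27.0) = 14.7 V.
With the load, R_bot becomes R_bot‖R_L = 21.60 kΩ, so V = 21.2 × 21.60/33.60 = 13.6 V.

Unloaded: 14.7 V; loaded: 13.6 V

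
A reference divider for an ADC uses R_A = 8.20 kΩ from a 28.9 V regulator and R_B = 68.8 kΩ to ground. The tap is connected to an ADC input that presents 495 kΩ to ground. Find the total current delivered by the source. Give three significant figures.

R_B‖R_L = 60.40 kΩ, so the source sees R_A + R_B‖R_L = 68.60 kΩ.
I = 28.9 V / 68.60 kΩ = 0.421 mA.

I ≈ 0.421 mA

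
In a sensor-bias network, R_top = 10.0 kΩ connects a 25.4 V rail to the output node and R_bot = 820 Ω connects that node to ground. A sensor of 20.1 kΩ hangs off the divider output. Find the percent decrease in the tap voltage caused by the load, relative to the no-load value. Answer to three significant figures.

3.63 %

The divider's output (Thévenin) resistance is R_top‖R_bot = 757.9 Ω.
Fractional drop under load = R_th/(R_th + R_L) = 757.9 / (757.9 + 20100) = 0.03633.
So the output falls by 3.63 %.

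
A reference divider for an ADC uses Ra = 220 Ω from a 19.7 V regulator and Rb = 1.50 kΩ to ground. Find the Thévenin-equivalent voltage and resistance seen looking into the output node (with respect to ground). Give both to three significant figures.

V_th = 17.2 V, R_th = 192 Ω

V_th is the open-circuit tap voltage: 19.7 × 1500/(220 + 1500) = 17.2 V.
With the supply zeroed, Ra and Rb appear in parallel from the tap: R_th = Ra‖Rb = (220 × 1500)/1720 = 192 Ω.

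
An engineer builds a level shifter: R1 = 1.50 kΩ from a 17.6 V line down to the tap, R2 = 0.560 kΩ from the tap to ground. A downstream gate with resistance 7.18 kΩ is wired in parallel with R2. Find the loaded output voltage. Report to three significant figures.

V_out ≈ 4.53 V

The load sits in parallel with R2: R2‖R_L = (560 × 7180) / (560 + 7180) = 519.5 Ω.
V_out = 17.6 × 519.5 / (1500 + 519.5) = 17.6 × 519.5/2019 = 4.53 V.
(Unloaded it would have been 4.78 V.)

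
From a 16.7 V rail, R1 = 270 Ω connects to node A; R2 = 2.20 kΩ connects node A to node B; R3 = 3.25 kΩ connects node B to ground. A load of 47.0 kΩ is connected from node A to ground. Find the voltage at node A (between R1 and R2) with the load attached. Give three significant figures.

V ≈ 15.8 V

Below node A the series string R2+R3 = 5450 Ω sits in parallel with the 47000 Ω load: 4884 Ω.
V_A = 16.7 × 4884/(270 + 4884) = 15.8 V.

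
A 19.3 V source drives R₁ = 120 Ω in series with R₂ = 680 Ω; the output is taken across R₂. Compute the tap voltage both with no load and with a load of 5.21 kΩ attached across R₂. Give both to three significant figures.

Unloaded: 16.4 V; loaded: 16.1 V

Open-circuit: V = 19.3 × 680/(120 + 680) = 16.4 V.
With the load, R₂ becomes R₂‖R_L = 601.5 Ω, so V = 19.3 × 601.5/721.5 = 16.1 V.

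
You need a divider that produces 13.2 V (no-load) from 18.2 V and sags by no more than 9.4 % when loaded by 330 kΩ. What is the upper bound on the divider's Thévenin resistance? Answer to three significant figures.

R_th ≤ 34.2 kΩ

Loading drop = R_th/(R_th + R_L) ≤ 0.0940, so R_th ≤ R_L · ε/(1−ε) = 330 kΩ × 0.0940/0.9060 = 34.2 kΩ.
(Any R1, R2 with R2/(R1+R2) = 0.725 and R1‖R2 ≤ 34.2 kΩ will meet the spec.)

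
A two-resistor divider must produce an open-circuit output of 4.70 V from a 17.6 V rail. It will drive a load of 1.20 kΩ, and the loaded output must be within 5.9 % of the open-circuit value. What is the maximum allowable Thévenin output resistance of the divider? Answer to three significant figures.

R_th ≤ 75.2 Ω

Loading drop = R_th/(R_th + R_L) ≤ 0.0590, so R_th ≤ R_L · ε/(1−ε) = 1.20 kΩ × 0.0590/0.9410 = 75.2 Ω.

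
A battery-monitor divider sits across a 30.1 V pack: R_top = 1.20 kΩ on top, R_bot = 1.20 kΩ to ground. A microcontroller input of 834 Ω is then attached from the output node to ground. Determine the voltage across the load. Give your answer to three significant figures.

V_out ≈ 8.75 V

The load sits in parallel with R_bot: R_bot‖R_L = (1200 × 834) / (1200 + 834) = 492.0 Ω.
V_out = 30.1 × 492.0 / (1200 + 492.0) = 30.1 × 492.0/1692 = 8.75 V.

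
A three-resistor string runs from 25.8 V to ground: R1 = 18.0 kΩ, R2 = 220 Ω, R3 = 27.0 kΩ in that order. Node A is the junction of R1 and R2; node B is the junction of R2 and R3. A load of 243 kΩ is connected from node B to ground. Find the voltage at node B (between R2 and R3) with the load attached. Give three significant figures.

At node B, R3 is in parallel with the load: R3‖R_L = 24300 Ω.
Below node A the resistance is R2 + (R3‖R_L) = 24520 Ω, so V_A = 25.8 × 24520/42520 = 14.88 V.
Then V_B = V_A × (R3‖R_L)/(R2 + R3‖R_L) = 14.88 × 24300/24520 = 14.7 V.

V ≈ 14.7 V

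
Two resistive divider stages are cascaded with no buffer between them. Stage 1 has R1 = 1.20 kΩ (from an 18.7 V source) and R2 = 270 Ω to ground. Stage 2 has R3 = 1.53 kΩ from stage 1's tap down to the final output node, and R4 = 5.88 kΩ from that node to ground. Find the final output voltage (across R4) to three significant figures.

Stage 2 presents R3+R4 = 7410 Ω as a load on stage 1's tap.
Stage 1's lower leg becomes R2‖(R3+R4) = 260.5 Ω, so V_mid = 18.7 × 260.5/1461 = 3.335 V.
Stage 2 is itself unloaded: V_out = V_mid × R4/(R3+R4) = 3.335 × 5880/7410 = 2.65 V.

V_out ≈ 2.65 V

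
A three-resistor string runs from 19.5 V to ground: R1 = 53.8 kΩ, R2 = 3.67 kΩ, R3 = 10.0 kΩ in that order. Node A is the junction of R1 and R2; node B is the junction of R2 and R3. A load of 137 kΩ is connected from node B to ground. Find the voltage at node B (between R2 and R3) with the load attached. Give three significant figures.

At node B, R3 is in parallel with the load: R3‖R_L = 9.320 kΩ.
Below node A the resistance is R2 + (R3‖R_L) = 12.99 kΩ, so V_A = 19.5 × 12.99/66.79 = 3.792 V.
Then V_B = V_A × (R3‖R_L)/(R2 + R3‖R_L) = 3.792 × 9.320/12.99 = 2.72 V.

V ≈ 2.72 V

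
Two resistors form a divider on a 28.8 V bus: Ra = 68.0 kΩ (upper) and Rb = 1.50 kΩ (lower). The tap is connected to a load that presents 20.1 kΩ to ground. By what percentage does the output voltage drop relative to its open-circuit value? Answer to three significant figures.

6.80 %

The divider's output (Thévenin) resistance is Ra‖Rb = 1.468 kΩ.
Fractional drop under load = R_th/(R_th + R_L) = 1.468 / (1.468 + 20.1) = 0.06805.
So the output falls by 6.80 %.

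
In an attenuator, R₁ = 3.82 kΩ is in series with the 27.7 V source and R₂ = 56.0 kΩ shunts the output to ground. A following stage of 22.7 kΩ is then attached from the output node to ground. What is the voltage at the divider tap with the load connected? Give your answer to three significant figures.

V_out ≈ 22.4 V

The load sits in parallel with R₂: R₂‖R_L = (56.0 × 22.7) / (56.0 + 22.7) = 16.15 kΩ.
V_out = 27.7 × 16.15 / (3.82 + 16.15) = 27.7 × 16.15/19.97 = 22.4 V.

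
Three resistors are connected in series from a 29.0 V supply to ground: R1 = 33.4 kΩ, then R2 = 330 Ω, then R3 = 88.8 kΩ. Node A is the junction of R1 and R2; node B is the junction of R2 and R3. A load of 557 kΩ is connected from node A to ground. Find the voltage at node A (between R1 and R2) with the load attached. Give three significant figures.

Below node A the series string R2+R3 = 89130 Ω sits in parallel with the 557000 Ω load: 76840 Ω.
V_A = 29.0 × 76840/(33400 + 76840) = 20.2 V.

V ≈ 20.2 V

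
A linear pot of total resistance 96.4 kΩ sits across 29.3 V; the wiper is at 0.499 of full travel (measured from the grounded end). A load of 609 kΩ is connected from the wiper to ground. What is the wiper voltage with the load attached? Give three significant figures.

V ≈ 14.1 V

The wiper splits the pot into (1−α)R = 48.30 kΩ above and αR = 48.10 kΩ below.
Lower section ‖ load = 44.58 kΩ.
V_wiper = 29.3 × 44.58/(48.30 + 44.58) = 14.1 V.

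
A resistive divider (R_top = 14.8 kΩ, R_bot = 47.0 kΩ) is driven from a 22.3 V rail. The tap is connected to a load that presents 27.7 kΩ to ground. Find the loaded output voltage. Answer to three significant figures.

The load sits in parallel with R_bot: R_bot‖R_L = (47.0 × 27.7) / (47.0 + 27.7) = 17.43 kΩ.
V_out = 22.3 × 17.43 / (14.8 + 17.43) = 22.3 × 17.43/32.23 = 12.1 V.

V_out ≈ 12.1 V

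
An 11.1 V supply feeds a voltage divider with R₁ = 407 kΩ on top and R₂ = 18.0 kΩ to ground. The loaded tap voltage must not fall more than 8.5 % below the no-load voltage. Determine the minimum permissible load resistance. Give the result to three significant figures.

R_L(min) ≈ 186 kΩ

Output resistance R_th = R₁‖R₂ = (407 × 18.0)/425.0 = 17.24 kΩ.
The fractional drop is R_th/(R_th + R_L); requiring this ≤ 0.0850 gives R_L ≥ R_th(1/0.0850 − 1) = 17.24 × 10.76 = 186 kΩ.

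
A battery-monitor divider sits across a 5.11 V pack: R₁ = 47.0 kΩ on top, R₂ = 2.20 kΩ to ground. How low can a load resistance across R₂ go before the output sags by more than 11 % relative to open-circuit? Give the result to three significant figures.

Output resistance R_th = R₁‖R₂ = (47.0 × 2.20)/49.20 = 2.102 kΩ.
The fractional drop is R_th/(R_th + R_L); requiring this ≤ 0.110 gives R_L ≥ R_th(1/0.110 − 1) = 2.102 × 8.091 = 17.0 kΩ.

R_L(min) ≈ 17.0 kΩ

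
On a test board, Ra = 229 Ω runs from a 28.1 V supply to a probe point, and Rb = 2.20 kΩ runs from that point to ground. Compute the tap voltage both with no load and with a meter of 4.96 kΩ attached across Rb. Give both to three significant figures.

Open-circuit: V = 28.1 × 2200/(229 + 2200) = 25.5 V.
With the load, Rb becomes Rb‖R_L = 1524 Ω, so V = 28.1 × 1524/1753 = 24.4 V.

Unloaded: 25.5 V; loaded: 24.4 V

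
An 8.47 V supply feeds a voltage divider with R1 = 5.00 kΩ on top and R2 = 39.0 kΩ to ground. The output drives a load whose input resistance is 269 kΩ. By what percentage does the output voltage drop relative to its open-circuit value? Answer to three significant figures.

1.62 %

The divider's output (Thévenin) resistance is R1‖R2 = 4.432 kΩ.
Fractional drop under load = R_th/(R_th + R_L) = 4.432 / (4.432 + 269) = 0.01621.
So the output falls by 1.62 %.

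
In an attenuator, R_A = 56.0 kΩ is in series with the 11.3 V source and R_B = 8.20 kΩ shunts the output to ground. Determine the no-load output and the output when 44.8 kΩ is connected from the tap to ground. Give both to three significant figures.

Unloaded: 1.44 V; loaded: 1.24 V

Open-circuit: V = 11.3 × 8.20/(56.0 + 8.20) = 1.44 V.
With the load, R_B becomes R_B‖R_L = 6.931 kΩ, so V = 11.3 × 6.931/62.93 = 1.24 V.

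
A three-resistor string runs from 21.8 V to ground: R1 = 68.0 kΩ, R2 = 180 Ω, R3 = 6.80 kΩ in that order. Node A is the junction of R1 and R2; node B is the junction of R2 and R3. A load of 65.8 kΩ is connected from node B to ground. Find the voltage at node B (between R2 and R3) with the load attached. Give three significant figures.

At node B, R3 is in parallel with the load: R3‖R_L = 6163 Ω.
Below node A the resistance is R2 + (R3‖R_L) = 6343 Ω, so V_A = 21.8 × 6343/74340 = 1.860 V.
Then V_B = V_A × (R3‖R_L)/(R2 + R3‖R_L) = 1.860 × 6163/6343 = 1.81 V.

V ≈ 1.81 V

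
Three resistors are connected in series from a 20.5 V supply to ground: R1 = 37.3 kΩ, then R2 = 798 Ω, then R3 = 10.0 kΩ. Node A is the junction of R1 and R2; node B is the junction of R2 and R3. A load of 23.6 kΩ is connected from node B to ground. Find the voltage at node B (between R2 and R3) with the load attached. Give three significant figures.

At node B, R3 is in parallel with the load: R3‖R_L = 7024 Ω.
Below node A the resistance is R2 + (R3‖R_L) = 7822 Ω, so V_A = 20.5 × 7822/45120 = 3.554 V.
Then V_B = V_A × (R3‖R_L)/(R2 + R3‖R_L) = 3.554 × 7024/7822 = 3.19 V.

V ≈ 3.19 V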